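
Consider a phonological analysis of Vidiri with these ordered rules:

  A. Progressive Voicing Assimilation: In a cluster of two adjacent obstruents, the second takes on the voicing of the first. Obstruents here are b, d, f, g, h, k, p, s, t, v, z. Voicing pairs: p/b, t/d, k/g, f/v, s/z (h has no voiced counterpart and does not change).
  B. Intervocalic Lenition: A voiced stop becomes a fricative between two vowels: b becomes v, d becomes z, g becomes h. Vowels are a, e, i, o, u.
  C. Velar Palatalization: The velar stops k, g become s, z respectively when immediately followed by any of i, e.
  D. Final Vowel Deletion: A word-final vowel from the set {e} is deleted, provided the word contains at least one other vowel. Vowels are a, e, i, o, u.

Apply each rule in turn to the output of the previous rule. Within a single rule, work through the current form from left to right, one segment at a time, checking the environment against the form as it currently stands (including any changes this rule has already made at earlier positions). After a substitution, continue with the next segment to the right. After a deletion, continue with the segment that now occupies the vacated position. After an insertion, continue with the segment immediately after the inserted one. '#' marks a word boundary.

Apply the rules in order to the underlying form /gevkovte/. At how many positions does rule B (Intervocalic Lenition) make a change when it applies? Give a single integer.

A Progressive Voicing Assimilation: [gevkovte] → [gevgovde]
B Intervocalic Lenition: no change — [gevgovde]
C Velar Palatalization: [gevgovde] → [zevgovde]
D Final Vowel Deletion: [zevgovde] → [zevgovd]
Rule B changed 0 position(s).

0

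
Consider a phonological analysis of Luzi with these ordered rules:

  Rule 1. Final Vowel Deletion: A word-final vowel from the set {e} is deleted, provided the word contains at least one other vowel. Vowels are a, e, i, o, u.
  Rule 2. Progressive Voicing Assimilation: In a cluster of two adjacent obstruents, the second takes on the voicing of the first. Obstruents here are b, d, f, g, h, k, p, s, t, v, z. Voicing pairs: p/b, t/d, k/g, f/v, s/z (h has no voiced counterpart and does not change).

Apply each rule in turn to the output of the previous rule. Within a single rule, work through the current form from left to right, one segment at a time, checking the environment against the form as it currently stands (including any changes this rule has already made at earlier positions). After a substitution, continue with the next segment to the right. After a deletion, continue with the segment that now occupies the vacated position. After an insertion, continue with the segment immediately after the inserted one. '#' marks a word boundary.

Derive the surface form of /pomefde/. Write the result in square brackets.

Rule 1 Final Vowel Deletion: [pomefde] → [pomefd]
Rule 2 Progressive Voicing Assimilation: [pomefd] → [pomeft]

[pomeft]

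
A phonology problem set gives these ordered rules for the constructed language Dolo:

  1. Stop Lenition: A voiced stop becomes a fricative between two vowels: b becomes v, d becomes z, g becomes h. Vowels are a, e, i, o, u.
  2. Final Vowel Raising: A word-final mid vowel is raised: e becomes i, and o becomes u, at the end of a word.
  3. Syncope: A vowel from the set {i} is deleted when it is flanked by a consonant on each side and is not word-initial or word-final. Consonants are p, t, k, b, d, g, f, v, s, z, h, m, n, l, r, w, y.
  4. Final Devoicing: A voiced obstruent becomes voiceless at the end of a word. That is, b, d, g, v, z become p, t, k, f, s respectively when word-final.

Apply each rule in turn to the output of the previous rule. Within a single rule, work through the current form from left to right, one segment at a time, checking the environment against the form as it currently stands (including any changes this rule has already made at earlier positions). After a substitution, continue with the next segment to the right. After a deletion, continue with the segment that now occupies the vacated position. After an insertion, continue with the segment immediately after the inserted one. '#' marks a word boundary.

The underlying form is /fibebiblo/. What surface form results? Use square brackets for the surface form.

[fvevblu]

1 Stop Lenition: [fibebiblo] → [fiveviblo]
2 Final Vowel Raising: [fiveviblo] → [fiveviblu]
3 Syncope: [fiveviblu] → [fvevblu]
4 Final Devoicing: no change — [fvevblu]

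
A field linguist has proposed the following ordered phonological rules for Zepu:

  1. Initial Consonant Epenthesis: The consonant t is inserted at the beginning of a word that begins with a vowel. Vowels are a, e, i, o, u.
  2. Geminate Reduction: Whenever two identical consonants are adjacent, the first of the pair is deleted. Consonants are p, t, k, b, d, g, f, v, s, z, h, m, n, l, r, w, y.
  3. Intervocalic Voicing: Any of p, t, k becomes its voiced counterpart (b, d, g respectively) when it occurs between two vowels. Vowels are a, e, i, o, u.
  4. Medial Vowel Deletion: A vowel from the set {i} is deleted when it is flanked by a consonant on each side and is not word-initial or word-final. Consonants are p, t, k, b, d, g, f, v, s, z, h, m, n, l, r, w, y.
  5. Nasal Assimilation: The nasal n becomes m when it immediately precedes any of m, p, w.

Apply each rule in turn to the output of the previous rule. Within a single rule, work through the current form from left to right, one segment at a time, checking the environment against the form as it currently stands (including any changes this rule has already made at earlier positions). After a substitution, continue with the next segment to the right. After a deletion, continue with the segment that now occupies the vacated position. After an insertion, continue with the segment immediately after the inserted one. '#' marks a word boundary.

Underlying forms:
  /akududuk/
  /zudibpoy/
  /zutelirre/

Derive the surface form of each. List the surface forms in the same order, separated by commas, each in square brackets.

[tagududuk], [zudbpoy], [zudelre]

/akududuk/:
  1 Initial Consonant Epenthesis: [akududuk] → [takududuk]
  2 Geminate Reduction: no change — [takududuk]
  3 Intervocalic Voicing: [takududuk] → [tagududuk]
  4 Medial Vowel Deletion: no change — [tagududuk]
  5 Nasal Assimilation: no change — [tagududuk]
/zudibpoy/:
  1 Initial Consonant Epenthesis: no change — [zudibpoy]
  2 Geminate Reduction: no change — [zudibpoy]
  3 Intervocalic Voicing: no change — [zudibpoy]
  4 Medial Vowel Deletion: [zudibpoy] → [zudbpoy]
  5 Nasal Assimilation: no change — [zudbpoy]
/zutelirre/:
  1 Initial Consonant Epenthesis: no change — [zutelirre]
  2 Geminate Reduction: [zutelirre] → [zutelire]
  3 Intervocalic Voicing: [zutelire] → [zudelire]
  4 Medial Vowel Deletion: [zudelire] → [zudelre]
  5 Nasal Assimilation: no change — [zudelre]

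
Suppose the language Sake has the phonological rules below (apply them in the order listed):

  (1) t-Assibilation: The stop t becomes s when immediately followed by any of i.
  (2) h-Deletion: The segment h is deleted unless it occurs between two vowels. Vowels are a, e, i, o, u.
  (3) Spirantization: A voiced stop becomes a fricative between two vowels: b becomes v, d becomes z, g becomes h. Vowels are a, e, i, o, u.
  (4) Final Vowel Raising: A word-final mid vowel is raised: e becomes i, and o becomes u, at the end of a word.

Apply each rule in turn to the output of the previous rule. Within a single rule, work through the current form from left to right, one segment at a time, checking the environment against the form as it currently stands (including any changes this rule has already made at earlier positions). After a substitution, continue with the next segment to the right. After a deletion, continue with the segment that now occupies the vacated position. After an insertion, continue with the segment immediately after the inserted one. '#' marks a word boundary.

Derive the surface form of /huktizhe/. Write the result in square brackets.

[uksizi]

(1) t-Assibilation: [huktizhe] → [huksizhe]
(2) h-Deletion: [huksizhe] → [uksize]
(3) Spirantization: no change — [uksize]
(4) Final Vowel Raising: [uksize] → [uksizi]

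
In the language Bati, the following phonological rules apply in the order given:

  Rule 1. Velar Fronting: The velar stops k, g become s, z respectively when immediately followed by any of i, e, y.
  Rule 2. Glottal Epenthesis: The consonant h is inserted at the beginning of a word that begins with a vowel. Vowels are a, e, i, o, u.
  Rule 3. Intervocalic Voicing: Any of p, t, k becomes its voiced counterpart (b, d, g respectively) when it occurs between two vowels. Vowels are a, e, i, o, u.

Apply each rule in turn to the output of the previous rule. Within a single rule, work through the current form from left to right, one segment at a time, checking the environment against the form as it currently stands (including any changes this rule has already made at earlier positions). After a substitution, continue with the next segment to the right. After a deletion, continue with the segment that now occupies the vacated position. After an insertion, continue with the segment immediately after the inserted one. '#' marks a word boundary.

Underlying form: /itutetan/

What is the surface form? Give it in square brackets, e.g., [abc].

[hidudedan]

Rule 1 Velar Fronting: no change — [itutetan]
Rule 2 Glottal Epenthesis: [itutetan] → [hitutetan]
Rule 3 Intervocalic Voicing: [hitutetan] → [hidudedan]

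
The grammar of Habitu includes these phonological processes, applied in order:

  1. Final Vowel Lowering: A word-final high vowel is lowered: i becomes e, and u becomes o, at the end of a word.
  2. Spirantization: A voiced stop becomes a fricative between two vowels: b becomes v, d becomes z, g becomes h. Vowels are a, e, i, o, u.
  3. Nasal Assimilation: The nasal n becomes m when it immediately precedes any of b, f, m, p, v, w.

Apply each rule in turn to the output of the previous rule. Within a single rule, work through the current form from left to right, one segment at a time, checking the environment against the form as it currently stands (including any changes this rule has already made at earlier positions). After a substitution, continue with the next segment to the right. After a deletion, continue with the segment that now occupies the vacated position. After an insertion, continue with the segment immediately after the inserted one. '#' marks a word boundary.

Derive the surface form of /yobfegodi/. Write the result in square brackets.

[yobfehoze]

1 Final Vowel Lowering: [yobfegodi] → [yobfegode]
2 Spirantization: [yobfegode] → [yobfehoze]
3 Nasal Assimilation: no change — [yobfehoze]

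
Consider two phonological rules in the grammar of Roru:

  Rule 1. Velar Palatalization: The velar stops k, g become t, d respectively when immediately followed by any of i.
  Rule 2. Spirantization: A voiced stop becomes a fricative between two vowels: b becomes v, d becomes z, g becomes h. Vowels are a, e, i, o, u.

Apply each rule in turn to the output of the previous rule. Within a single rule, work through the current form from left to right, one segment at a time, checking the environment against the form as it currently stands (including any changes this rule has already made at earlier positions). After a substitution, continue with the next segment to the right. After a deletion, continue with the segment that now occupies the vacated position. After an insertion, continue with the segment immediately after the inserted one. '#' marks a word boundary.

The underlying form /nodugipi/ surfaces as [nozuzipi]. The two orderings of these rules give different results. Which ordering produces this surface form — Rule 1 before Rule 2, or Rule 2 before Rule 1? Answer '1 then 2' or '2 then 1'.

1 then 2

Order 1 then 2:
  1 Velar Palatalization: [nodugipi] → [nodudipi]
  2 Spirantization: [nodudipi] → [nozuzipi]
  result: [nozuzipi]
Order 2 then 1:
  2 Spirantization: [nodugipi] → [nozuhipi]
  1 Velar Palatalization: no change — [nozuhipi]
  result: [nozuhipi]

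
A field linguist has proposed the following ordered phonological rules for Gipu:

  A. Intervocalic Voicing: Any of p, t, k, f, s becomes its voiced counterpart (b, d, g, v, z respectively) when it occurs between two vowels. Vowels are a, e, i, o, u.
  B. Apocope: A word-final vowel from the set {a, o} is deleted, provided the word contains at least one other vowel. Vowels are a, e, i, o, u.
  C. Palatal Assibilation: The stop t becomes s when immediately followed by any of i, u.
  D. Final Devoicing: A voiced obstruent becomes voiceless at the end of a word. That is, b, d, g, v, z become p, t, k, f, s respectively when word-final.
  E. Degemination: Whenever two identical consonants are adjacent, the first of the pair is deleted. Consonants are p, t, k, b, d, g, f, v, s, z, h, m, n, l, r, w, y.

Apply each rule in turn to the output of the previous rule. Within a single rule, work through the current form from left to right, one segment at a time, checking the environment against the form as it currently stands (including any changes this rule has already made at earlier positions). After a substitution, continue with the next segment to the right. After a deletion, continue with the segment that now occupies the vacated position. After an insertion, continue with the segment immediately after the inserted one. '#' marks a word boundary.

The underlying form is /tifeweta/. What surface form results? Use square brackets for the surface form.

A Intervocalic Voicing: [tifeweta] → [tiveweda]
B Apocope: [tiveweda] → [tivewed]
C Palatal Assibilation: [tivewed] → [sivewed]
D Final Devoicing: [sivewed] → [sivewet]
E Degemination: no change — [sivewet]

[sivewet]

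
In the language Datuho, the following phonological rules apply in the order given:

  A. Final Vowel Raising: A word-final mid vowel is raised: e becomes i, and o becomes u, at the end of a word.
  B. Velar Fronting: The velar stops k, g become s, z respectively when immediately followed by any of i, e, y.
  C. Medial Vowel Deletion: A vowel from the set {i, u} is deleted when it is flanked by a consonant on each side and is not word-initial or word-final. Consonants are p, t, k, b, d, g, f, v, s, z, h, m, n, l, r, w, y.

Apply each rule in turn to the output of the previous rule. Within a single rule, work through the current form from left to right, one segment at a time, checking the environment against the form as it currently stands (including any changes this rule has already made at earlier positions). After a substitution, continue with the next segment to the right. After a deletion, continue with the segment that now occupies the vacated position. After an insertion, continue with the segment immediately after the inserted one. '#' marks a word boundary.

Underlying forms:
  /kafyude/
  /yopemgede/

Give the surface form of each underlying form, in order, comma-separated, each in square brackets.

[kafydi], [yopemzedi]

/kafyude/:
  A Final Vowel Raising: [kafyude] → [kafyudi]
  B Velar Fronting: no change — [kafyudi]
  C Medial Vowel Deletion: [kafyudi] → [kafydi]
/yopemgede/:
  A Final Vowel Raising: [yopemgede] → [yopemgedi]
  B Velar Fronting: [yopemgedi] → [yopemzedi]
  C Medial Vowel Deletion: no change — [yopemzedi]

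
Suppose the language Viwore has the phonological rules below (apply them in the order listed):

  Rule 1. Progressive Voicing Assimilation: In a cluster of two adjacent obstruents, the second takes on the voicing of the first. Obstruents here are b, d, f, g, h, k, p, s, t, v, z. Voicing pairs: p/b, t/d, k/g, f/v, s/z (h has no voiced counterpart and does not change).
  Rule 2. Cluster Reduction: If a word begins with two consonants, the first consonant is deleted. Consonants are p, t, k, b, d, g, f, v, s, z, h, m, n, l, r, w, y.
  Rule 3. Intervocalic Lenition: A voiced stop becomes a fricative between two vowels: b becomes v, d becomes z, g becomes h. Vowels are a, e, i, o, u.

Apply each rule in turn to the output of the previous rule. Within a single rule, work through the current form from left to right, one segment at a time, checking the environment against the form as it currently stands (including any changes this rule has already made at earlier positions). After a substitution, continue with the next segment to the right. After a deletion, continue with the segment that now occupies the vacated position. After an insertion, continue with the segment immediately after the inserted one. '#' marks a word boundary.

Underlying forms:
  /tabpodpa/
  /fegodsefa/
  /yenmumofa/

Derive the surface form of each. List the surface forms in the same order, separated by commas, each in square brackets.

/tabpodpa/:
  Rule 1 Progressive Voicing Assimilation: [tabpodpa] → [tabbodba]
  Rule 2 Cluster Reduction: no change — [tabbodba]
  Rule 3 Intervocalic Lenition: no change — [tabbodba]
/fegodsefa/:
  Rule 1 Progressive Voicing Assimilation: [fegodsefa] → [fegodzefa]
  Rule 2 Cluster Reduction: no change — [fegodzefa]
  Rule 3 Intervocalic Lenition: [fegodzefa] → [fehodzefa]
/yenmumofa/:
  Rule 1 Progressive Voicing Assimilation: no change — [yenmumofa]
  Rule 2 Cluster Reduction: no change — [yenmumofa]
  Rule 3 Intervocalic Lenition: no change — [yenmumofa]

[tabbodba], [fehodzefa], [yenmumofa]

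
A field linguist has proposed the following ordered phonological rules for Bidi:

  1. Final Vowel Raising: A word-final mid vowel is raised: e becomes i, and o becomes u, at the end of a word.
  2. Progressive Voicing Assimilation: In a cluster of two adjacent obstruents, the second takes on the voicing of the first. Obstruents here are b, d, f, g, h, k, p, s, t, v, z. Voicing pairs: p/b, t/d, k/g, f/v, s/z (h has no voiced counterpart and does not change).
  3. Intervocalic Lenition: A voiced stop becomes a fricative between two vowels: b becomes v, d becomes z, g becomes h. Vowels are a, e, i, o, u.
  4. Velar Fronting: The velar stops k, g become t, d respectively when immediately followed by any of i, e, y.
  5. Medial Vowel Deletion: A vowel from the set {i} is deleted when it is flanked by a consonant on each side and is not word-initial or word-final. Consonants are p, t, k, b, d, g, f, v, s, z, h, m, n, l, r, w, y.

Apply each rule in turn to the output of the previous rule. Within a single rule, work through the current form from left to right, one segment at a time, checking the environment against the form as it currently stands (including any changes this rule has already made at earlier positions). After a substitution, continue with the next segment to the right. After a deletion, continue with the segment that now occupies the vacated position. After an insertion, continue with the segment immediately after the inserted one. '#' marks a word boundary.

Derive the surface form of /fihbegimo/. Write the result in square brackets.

[fhpehmu]

1 Final Vowel Raising: [fihbegimo] → [fihbegimu]
2 Progressive Voicing Assimilation: [fihbegimu] → [fihpegimu]
3 Intervocalic Lenition: [fihpegimu] → [fihpehimu]
4 Velar Fronting: no change — [fihpehimu]
5 Medial Vowel Deletion: [fihpehimu] → [fhpehmu]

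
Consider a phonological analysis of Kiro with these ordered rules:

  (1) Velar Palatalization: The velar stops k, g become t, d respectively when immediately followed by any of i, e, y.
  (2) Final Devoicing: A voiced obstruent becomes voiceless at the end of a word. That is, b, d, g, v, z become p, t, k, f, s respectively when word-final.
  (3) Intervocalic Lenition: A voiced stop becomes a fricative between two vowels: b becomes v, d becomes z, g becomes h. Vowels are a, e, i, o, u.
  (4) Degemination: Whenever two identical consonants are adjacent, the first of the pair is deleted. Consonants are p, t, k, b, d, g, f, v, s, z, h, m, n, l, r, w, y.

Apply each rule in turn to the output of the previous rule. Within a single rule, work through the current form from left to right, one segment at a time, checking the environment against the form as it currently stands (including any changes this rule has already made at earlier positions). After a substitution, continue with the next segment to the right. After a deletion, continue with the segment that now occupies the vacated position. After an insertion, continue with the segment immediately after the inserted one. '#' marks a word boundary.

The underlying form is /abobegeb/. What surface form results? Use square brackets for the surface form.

[avovezep]

(1) Velar Palatalization: [abobegeb] → [abobedeb]
(2) Final Devoicing: [abobedeb] → [abobedep]
(3) Intervocalic Lenition: [abobedep] → [avovezep]
(4) Degemination: no change — [avovezep]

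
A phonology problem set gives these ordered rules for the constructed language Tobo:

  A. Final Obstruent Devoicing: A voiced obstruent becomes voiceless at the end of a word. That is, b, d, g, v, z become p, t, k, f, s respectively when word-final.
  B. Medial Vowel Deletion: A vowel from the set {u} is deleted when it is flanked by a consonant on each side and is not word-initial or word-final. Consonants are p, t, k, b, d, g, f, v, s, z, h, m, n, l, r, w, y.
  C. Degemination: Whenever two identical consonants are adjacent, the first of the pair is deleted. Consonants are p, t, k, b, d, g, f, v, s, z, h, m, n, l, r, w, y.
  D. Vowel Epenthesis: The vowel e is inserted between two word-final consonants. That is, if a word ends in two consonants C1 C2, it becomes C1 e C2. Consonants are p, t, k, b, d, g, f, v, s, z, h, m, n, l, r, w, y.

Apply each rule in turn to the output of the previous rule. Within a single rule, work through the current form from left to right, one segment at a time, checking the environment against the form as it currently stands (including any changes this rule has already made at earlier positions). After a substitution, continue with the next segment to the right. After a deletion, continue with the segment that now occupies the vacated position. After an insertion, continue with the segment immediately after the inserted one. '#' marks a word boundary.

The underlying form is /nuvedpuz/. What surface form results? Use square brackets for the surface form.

[nvedpes]

A Final Obstruent Devoicing: [nuvedpuz] → [nuvedpus]
B Medial Vowel Deletion: [nuvedpus] → [nvedps]
C Degemination: no change — [nvedps]
D Vowel Epenthesis: [nvedps] → [nvedpes]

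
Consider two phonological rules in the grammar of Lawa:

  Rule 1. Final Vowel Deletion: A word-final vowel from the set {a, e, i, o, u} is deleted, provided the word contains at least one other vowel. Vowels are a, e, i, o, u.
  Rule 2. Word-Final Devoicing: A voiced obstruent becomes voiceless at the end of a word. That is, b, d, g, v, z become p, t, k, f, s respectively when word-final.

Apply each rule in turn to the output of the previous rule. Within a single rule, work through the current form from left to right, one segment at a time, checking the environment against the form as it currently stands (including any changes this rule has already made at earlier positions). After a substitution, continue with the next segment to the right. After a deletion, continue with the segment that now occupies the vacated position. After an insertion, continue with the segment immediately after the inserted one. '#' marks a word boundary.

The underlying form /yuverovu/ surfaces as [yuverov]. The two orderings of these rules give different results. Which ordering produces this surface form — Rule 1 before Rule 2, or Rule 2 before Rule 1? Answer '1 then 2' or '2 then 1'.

2 then 1

Order 1 then 2:
  1 Final Vowel Deletion: [yuverovu] → [yuverov]
  2 Word-Final Devoicing: [yuverov] → [yuverof]
  result: [yuverof]
Order 2 then 1:
  2 Word-Final Devoicing: no change — [yuverovu]
  1 Final Vowel Deletion: [yuverovu] → [yuverov]
  result: [yuverov]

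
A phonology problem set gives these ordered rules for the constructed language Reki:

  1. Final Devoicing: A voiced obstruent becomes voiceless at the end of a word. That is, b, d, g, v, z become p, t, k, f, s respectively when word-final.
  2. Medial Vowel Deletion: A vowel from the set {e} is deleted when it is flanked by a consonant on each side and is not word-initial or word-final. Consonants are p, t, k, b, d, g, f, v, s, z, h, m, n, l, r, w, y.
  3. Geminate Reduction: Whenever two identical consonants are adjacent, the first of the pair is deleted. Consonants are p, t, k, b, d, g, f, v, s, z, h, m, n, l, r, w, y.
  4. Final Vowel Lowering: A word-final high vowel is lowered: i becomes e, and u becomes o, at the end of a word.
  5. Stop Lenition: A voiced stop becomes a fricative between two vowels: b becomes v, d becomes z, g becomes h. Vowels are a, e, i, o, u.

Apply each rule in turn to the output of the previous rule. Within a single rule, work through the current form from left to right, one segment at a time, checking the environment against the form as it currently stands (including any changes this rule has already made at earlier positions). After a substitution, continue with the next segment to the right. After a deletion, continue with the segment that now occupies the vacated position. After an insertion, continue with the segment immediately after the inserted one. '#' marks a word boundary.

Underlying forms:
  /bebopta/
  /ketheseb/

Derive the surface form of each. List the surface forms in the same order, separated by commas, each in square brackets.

[bopta], [kthsp]

/bebopta/:
  1 Final Devoicing: no change — [bebopta]
  2 Medial Vowel Deletion: [bebopta] → [bbopta]
  3 Geminate Reduction: [bbopta] → [bopta]
  4 Final Vowel Lowering: no change — [bopta]
  5 Stop Lenition: no change — [bopta]
/ketheseb/:
  1 Final Devoicing: [ketheseb] → [kethesep]
  2 Medial Vowel Deletion: [kethesep] → [kthsp]
  3 Geminate Reduction: no change — [kthsp]
  4 Final Vowel Lowering: no change — [kthsp]
  5 Stop Lenition: no change — [kthsp]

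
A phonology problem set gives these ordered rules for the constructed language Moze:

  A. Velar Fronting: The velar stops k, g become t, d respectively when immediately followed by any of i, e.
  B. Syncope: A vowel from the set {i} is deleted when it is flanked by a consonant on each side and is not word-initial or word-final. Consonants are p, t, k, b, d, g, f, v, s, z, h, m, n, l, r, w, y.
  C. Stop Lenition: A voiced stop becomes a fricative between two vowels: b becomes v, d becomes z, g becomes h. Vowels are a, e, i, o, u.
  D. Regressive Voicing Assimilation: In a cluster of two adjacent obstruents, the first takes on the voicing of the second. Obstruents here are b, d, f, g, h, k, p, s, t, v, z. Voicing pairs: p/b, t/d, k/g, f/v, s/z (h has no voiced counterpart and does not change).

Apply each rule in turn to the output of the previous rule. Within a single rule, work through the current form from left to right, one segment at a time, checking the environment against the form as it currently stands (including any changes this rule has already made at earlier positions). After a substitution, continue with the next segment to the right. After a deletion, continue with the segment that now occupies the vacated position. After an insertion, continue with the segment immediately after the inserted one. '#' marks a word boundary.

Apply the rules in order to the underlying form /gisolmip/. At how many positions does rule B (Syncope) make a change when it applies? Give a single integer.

A Velar Fronting: [gisolmip] → [disolmip]
B Syncope: [disolmip] → [dsolmp]
C Stop Lenition: no change — [dsolmp]
D Regressive Voicing Assimilation: [dsolmp] → [tsolmp]
Rule B changed 2 position(s).

2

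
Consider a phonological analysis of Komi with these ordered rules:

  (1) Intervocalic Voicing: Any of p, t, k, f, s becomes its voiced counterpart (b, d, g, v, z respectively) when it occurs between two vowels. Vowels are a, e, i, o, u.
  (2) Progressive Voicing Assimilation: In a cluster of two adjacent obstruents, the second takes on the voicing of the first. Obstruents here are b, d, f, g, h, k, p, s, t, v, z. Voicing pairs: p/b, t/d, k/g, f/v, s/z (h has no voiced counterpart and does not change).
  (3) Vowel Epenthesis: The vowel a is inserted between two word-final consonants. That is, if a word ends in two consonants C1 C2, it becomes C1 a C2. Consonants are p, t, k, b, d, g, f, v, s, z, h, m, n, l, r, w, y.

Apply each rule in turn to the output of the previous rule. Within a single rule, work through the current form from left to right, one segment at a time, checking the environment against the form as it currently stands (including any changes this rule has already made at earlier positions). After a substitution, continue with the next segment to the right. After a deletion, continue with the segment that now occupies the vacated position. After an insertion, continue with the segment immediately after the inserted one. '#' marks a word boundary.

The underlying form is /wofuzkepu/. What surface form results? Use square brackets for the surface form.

(1) Intervocalic Voicing: [wofuzkepu] → [wovuzkebu]
(2) Progressive Voicing Assimilation: [wovuzkebu] → [wovuzgebu]
(3) Vowel Epenthesis: no change — [wovuzgebu]

[wovuzgebu]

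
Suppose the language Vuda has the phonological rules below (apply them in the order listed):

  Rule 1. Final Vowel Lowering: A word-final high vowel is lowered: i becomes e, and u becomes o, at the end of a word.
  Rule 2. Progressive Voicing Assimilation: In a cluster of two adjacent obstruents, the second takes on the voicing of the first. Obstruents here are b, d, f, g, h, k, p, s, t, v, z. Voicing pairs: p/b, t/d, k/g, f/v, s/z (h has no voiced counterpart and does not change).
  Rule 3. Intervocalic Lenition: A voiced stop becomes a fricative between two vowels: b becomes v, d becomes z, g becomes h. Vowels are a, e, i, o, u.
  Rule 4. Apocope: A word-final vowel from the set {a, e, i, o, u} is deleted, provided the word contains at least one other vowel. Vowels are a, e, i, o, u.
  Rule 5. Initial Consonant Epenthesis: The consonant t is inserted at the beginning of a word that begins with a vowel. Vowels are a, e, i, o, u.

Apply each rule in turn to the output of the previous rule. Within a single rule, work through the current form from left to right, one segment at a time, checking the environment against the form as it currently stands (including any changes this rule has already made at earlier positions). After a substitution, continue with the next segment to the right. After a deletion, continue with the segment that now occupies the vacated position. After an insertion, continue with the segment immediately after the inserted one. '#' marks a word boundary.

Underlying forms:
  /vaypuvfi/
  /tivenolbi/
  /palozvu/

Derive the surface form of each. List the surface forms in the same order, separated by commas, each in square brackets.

[vaypuvv], [tivenolb], [palozv]

/vaypuvfi/:
  Rule 1 Final Vowel Lowering: [vaypuvfi] → [vaypuvfe]
  Rule 2 Progressive Voicing Assimilation: [vaypuvfe] → [vaypuvve]
  Rule 3 Intervocalic Lenition: no change — [vaypuvve]
  Rule 4 Apocope: [vaypuvve] → [vaypuvv]
  Rule 5 Initial Consonant Epenthesis: no change — [vaypuvv]
/tivenolbi/:
  Rule 1 Final Vowel Lowering: [tivenolbi] → [tivenolbe]
  Rule 2 Progressive Voicing Assimilation: no change — [tivenolbe]
  Rule 3 Intervocalic Lenition: no change — [tivenolbe]
  Rule 4 Apocope: [tivenolbe] → [tivenolb]
  Rule 5 Initial Consonant Epenthesis: no change — [tivenolb]
/palozvu/:
  Rule 1 Final Vowel Lowering: [palozvu] → [palozvo]
  Rule 2 Progressive Voicing Assimilation: no change — [palozvo]
  Rule 3 Intervocalic Lenition: no change — [palozvo]
  Rule 4 Apocope: [palozvo] → [palozv]
  Rule 5 Initial Consonant Epenthesis: no change — [palozv]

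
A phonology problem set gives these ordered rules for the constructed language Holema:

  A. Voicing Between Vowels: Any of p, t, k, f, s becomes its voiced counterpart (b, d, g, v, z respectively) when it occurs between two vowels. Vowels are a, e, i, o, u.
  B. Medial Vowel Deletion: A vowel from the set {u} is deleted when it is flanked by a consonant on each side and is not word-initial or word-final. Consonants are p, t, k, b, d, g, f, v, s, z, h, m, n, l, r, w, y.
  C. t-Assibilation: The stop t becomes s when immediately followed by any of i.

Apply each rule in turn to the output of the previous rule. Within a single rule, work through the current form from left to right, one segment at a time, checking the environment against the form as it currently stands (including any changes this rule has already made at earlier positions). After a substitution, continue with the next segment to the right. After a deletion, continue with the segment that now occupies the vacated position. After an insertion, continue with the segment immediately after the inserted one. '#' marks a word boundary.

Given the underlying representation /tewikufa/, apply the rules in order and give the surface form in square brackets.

A Voicing Between Vowels: [tewikufa] → [tewiguva]
B Medial Vowel Deletion: [tewiguva] → [tewigva]
C t-Assibilation: no change — [tewigva]

[tewigva]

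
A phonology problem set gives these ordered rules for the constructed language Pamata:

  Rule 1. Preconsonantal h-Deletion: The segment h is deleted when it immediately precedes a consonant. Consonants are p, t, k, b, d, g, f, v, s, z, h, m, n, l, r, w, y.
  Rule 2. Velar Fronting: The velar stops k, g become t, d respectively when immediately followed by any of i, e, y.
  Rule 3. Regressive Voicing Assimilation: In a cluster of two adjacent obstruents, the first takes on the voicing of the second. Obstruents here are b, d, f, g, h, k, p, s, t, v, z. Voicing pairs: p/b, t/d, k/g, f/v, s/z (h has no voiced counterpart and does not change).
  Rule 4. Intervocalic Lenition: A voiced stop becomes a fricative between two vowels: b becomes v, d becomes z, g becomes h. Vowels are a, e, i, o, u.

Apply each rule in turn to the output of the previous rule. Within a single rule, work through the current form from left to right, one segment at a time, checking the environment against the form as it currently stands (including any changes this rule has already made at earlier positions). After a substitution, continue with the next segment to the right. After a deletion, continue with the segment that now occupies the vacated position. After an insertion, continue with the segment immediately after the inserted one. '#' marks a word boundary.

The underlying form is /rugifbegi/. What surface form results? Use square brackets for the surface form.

Rule 1 Preconsonantal h-Deletion: no change — [rugifbegi]
Rule 2 Velar Fronting: [rugifbegi] → [rudifbedi]
Rule 3 Regressive Voicing Assimilation: [rudifbedi] → [rudivbedi]
Rule 4 Intervocalic Lenition: [rudivbedi] → [ruzivbezi]

[ruzivbezi]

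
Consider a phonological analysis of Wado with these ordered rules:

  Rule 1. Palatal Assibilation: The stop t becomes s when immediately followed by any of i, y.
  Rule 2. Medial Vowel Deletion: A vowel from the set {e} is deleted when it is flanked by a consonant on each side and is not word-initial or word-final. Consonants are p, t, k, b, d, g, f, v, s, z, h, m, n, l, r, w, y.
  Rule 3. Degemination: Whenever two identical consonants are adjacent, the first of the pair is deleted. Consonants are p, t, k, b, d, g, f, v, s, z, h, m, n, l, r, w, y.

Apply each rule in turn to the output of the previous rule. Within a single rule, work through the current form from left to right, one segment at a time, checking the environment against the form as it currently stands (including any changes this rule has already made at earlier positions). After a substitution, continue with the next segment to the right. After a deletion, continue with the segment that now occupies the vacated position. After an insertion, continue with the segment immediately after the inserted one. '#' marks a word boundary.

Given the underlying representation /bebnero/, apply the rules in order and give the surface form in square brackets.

Rule 1 Palatal Assibilation: no change — [bebnero]
Rule 2 Medial Vowel Deletion: [bebnero] → [bbnro]
Rule 3 Degemination: [bbnro] → [bnro]

[bnro]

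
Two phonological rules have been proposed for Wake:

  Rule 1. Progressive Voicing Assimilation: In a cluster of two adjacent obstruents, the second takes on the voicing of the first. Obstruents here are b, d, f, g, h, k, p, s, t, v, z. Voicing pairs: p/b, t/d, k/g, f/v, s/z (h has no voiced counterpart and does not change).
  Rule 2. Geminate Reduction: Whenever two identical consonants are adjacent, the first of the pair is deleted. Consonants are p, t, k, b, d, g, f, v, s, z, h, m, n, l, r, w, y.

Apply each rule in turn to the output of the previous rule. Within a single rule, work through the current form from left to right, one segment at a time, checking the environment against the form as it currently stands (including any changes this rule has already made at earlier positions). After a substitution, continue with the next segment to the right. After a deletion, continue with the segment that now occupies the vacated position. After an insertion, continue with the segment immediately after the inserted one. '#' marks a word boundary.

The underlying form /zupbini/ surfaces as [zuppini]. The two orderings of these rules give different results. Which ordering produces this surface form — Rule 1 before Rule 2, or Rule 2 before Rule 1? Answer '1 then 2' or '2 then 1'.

Order 1 then 2:
  1 Progressive Voicing Assimilation: [zupbini] → [zuppini]
  2 Geminate Reduction: [zuppini] → [zupini]
  result: [zupini]
Order 2 then 1:
  2 Geminate Reduction: no change — [zupbini]
  1 Progressive Voicing Assimilation: [zupbini] → [zuppini]
  result: [zuppini]

2 then 1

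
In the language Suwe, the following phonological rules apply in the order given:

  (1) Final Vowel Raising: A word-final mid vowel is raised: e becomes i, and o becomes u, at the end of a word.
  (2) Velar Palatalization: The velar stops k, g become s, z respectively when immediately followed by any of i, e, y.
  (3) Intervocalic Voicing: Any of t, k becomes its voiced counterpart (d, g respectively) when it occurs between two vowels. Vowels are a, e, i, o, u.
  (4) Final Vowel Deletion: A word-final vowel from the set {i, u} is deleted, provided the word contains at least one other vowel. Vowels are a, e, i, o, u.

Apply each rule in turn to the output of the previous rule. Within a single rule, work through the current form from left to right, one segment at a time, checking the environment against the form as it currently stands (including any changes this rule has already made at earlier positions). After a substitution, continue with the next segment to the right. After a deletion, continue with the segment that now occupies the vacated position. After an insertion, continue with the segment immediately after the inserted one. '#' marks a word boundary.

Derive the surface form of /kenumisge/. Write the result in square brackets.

(1) Final Vowel Raising: [kenumisge] → [kenumisgi]
(2) Velar Palatalization: [kenumisgi] → [senumiszi]
(3) Intervocalic Voicing: no change — [senumiszi]
(4) Final Vowel Deletion: [senumiszi] → [senumisz]

[senumisz]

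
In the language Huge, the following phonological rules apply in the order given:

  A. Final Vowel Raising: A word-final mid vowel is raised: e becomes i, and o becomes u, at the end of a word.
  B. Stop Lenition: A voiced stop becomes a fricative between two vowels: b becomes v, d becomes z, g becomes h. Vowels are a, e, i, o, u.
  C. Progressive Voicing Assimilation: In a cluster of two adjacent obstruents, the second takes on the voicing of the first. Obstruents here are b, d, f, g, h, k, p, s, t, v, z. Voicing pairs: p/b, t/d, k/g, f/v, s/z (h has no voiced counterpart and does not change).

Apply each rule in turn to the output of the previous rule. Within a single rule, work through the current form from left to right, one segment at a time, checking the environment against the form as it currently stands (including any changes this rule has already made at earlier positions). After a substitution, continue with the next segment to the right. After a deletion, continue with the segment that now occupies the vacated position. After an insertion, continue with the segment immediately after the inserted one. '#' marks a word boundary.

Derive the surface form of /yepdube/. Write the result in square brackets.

A Final Vowel Raising: [yepdube] → [yepdubi]
B Stop Lenition: [yepdubi] → [yepduvi]
C Progressive Voicing Assimilation: [yepduvi] → [yeptuvi]

[yeptuvi]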